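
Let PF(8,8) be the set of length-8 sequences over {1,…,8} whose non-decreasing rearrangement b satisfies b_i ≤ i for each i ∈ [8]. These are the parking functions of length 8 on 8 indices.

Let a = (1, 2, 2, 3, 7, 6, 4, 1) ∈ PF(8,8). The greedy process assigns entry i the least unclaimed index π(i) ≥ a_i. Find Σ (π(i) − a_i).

10

Σπ = 8·9/2 = 36 (π permutes [8]); Σa = 1+2+2+3+7+6+4+1 = 26; disp = 36−26 = 10.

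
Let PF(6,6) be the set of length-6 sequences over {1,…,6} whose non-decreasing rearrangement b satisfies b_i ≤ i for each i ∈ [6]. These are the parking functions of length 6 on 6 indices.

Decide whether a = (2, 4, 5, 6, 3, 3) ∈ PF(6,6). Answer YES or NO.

NO

Sorted: b = (2, 3, 3, 4, 5, 6).
  b_1=2 > 1
  fails at i=1 ⇒ NO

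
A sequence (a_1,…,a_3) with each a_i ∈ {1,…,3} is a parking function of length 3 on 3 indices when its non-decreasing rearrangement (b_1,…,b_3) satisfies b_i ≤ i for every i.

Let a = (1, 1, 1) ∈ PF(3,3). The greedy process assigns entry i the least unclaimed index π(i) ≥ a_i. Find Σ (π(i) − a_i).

3

Σπ = 6 ({1..3} each once); Σa = 1+1+1 = 3; disp = 6−3 = 3.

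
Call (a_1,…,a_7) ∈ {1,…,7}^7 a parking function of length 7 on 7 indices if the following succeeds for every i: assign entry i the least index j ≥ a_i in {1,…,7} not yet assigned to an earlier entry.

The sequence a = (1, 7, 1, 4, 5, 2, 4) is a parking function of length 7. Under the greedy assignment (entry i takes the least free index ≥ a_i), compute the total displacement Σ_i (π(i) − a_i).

4

Σπ = 28 ({1..7} each once); Σa = 1+7+1+4+5+2+4 = 24; disp = 28−24 = 4.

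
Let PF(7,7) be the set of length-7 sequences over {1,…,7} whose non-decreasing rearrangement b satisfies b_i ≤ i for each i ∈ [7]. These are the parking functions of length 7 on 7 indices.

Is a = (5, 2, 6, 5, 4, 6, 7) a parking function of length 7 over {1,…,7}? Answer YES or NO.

NO

Sorted: b = (2, 4, 5, 5, 6, 6, 7).
  b_1=2 > 1
  fails at i=1 ⇒ NO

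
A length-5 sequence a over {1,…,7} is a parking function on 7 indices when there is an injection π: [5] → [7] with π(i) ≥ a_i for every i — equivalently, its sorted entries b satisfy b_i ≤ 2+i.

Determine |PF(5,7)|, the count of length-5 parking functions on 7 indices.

12288

|PF| = (7+1−5)·(7+1)^{5−1} = 3×4096 = 12288 [KW]
E.g. (3,3,4,5,7) → sorted (3,3,4,5,7): b_i ≤ 2+i ∀i, a PF.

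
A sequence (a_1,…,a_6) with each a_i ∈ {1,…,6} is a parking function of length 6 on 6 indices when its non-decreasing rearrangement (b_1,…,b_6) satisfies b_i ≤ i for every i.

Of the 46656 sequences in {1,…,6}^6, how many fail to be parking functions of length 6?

|PF(6,6)| = (7−6)·7^(6−1) = 1 · 16807 = 16807 (Konheim–Weiss)
Check (5,4,3,3,4,4) → sorted (3,3,4,4,4,5): b_1=3>1, not a PF.
Total 46656; non-PF = 46656−16807 = 29849

29849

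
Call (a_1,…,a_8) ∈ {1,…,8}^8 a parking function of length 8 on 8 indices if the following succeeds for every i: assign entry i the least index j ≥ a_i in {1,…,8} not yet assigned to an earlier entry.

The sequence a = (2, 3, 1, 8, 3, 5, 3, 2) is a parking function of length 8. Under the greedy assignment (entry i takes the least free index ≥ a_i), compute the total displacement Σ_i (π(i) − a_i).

Σπ = 36 ({1..8} each once); Σa = 2+3+1+8+3+5+3+2 = 27; disp = 36−27 = 9.

9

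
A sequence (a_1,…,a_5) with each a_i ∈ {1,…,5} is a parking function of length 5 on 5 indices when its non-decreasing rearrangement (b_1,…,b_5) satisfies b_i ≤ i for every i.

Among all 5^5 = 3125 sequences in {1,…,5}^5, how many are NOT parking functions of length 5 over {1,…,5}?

1829

|PF(5,5)| = (5−5+1)·(5+1)^(5−1) = 1·1296 = 1296 [KW]
E.g. (2,4,5,5,4) → sorted (2,4,4,5,5): b_1=2>1, not a PF.
Total 3125; non-PF = 3125−1296 = 1829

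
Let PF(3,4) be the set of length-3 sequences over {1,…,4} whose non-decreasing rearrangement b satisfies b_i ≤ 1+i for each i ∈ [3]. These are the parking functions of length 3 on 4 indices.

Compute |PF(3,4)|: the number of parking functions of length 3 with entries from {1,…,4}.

50

#PF = (5−3)·5^(3−1) = 2 · 25 = 50 (Pollak)
E.g. (4,2,3) → sorted (2,3,4): b_i ≤ 1+i ∀i, a PF.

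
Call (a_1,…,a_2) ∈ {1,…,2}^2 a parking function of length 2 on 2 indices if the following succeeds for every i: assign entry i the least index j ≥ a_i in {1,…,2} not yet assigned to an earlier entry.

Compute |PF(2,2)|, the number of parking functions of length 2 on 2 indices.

3

|PF(2,2)| = 1·3^1 = 1·3 = 3 (Konheim–Weiss)
One tuple (1,2) → sorted (1,2): b_i ≤ i ∀i, a PF.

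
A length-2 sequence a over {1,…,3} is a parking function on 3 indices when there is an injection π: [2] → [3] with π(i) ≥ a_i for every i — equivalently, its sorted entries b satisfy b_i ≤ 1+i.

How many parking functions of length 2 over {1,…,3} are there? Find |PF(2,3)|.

8

|PF| = (4−2)·4^(2−1) = 2×4 = 8 (Konheim–Weiss)
Example (2,2) → sorted (2,2): b_i ≤ 1+i ∀i, a PF.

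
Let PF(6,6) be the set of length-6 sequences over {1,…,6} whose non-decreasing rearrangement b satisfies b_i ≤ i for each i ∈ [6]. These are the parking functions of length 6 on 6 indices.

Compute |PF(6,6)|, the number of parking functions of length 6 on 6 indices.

16807

|PF(6,6)| = 1·7^5 = 1×16807 = 16807 [KW]
One tuple (2,5,5,1,1,3) → sorted (1,1,2,3,5,5): b_i ≤ i ∀i, a PF.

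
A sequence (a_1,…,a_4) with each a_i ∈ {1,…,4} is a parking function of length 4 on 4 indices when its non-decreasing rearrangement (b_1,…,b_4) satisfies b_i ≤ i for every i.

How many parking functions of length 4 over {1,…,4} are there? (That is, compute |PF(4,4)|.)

125

|PF| = (4+1−4)·(4+1)^{4−1} = 1 · 125 = 125 (Pollak)
Example (1,4,3,2) → sorted (1,2,3,4): b_i ≤ i ∀i, a PF.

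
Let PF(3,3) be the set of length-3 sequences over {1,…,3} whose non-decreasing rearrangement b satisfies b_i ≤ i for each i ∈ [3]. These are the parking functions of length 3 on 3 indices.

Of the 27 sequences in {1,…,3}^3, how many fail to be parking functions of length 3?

Count = (4−3)·4^(3−1) = 1 · 16 = 16 (Pollak)
Example (2,3,3) → sorted (2,3,3): b_1=2>1, not a PF.
3^3 − 16 = 27 − 16 = 11

11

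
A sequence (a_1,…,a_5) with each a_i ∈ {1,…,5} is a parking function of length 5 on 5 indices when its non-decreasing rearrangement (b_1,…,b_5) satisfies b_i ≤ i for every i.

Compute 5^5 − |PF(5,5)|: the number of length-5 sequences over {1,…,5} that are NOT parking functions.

#PF = 1·6^4 = 1×1296 = 1296 [KW]
Example (3,4,3,4,4) → sorted (3,3,4,4,4): b_1=3>1, not a PF.
So 3125 − 1296 = 1829 fail.

1829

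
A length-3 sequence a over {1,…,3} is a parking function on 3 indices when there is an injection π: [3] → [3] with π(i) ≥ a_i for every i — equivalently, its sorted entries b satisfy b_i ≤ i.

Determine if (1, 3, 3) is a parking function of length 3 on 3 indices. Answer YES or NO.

Order a: b = (1, 3, 3).
  b_1=1 ≤ 1
  b_2=3 > 2
  fails at i=2 ⇒ NO

NO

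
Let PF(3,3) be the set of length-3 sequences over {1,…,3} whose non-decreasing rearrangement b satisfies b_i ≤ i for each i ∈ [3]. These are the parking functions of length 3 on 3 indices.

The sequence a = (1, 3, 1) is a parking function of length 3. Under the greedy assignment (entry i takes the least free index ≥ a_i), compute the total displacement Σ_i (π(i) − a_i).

1

Σπ = 6 ({1..3} each once); Σa = 1+3+1 = 5; disp = 6−5 = 1.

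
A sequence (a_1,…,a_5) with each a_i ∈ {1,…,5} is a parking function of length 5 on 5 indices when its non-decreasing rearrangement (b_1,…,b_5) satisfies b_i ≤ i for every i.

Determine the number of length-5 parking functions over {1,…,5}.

1296

#PF = (5+1−5)·(5+1)^{5−1} = 1 · 1296 = 1296 (Pollak)
Check (5,2,3,4,1) → sorted (1,2,3,4,5): b_i ≤ i ∀i, a PF.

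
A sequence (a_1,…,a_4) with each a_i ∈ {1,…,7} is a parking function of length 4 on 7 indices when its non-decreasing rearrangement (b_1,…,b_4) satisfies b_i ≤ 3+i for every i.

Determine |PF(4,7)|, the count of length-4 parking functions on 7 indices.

|PF(4,7)| = (7+1−4)·(7+1)^{4−1} = 4·512 = 2048 (Konheim–Weiss)
E.g. (1,5,7,3) → sorted (1,3,5,7): b_i ≤ 3+i ∀i, a PF.

2048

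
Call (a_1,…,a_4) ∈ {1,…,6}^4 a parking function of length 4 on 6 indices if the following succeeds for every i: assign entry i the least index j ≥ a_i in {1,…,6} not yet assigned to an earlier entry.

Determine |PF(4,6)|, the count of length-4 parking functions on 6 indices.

1029

|PF(4,6)| = (6+1−4)·(6+1)^{4−1} = 3×343 = 1029
One tuple (3,1,1,4) → sorted (1,1,3,4): b_i ≤ 2+i ∀i, a PF.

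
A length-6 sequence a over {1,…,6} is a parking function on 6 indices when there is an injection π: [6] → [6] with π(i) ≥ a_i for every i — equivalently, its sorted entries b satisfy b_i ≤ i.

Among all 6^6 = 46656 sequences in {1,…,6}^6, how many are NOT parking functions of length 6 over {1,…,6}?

29849

Count = (6+1−6)·(6+1)^{6−1} = 1·16807 = 16807 (Pollak)
Check (1,3,6,1,3,6) → sorted (1,1,3,3,6,6): b_5=6>5, not a PF.
Total 46656; non-PF = 46656−16807 = 29849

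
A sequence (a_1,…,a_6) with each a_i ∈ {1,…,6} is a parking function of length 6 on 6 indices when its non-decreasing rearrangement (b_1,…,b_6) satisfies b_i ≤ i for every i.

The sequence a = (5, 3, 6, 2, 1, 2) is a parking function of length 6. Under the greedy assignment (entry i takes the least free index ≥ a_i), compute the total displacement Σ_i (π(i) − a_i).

Σπ = 21 ({1..6} each once); Σa = 5+3+6+2+1+2 = 19; disp = 21−19 = 2.

2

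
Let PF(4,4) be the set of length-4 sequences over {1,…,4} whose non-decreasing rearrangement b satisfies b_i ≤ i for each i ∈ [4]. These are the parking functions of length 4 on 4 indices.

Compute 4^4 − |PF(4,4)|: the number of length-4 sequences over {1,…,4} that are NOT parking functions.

|PF| = (5−4)·5^(4−1) = 1·125 = 125 (Pollak)
Check (2,4,3,3) → sorted (2,3,3,4): b_1=2>1, not a PF.
So 256 − 125 = 131 fail.

131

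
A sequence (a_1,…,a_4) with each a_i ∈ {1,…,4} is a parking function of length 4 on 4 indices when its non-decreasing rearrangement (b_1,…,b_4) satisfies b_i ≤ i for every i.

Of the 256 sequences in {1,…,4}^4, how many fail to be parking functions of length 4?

#PF = (5−4)·5^(4−1) = 1·125 = 125
One tuple (3,3,3,4) → sorted (3,3,3,4): b_1=3>1, not a PF.
Total 256; non-PF = 256−125 = 131

131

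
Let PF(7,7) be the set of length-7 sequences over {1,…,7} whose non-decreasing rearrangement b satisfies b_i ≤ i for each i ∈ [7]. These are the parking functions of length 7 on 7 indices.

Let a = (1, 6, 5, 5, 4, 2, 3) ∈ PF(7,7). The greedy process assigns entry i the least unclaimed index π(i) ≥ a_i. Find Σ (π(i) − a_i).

2

Σπ(i) = 1+…+7 = 28; Σa = 1+6+5+5+4+2+3 = 26; disp = 28−26 = 2.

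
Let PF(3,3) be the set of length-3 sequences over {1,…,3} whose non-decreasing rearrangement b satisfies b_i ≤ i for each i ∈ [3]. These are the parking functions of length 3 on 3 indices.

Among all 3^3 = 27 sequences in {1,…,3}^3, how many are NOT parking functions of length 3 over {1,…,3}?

#PF = (3−3+1)·(3+1)^(3−1) = 1 · 16 = 16 (Pollak)
Check (2,2,2) → sorted (2,2,2): b_1=2>1, not a PF.
3^3 − 16 = 27 − 16 = 11

11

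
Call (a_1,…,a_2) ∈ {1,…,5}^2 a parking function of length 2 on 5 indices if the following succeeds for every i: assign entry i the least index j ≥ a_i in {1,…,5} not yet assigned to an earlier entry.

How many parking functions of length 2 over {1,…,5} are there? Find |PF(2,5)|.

24

Count = (5+1−2)·(5+1)^{2−1} = 4 · 6 = 24 [KW]
One tuple (1,4) → sorted (1,4): b_i ≤ 3+i ∀i, a PF.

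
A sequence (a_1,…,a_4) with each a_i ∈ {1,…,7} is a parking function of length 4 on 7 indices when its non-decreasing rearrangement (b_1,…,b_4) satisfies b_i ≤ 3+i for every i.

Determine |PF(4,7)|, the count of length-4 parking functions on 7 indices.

2048

#PF = (7+1−4)·(7+1)^{4−1} = 4×512 = 2048 (Pollak)
One tuple (3,6,2,3) → sorted (2,3,3,6): b_i ≤ 3+i ∀i, a PF.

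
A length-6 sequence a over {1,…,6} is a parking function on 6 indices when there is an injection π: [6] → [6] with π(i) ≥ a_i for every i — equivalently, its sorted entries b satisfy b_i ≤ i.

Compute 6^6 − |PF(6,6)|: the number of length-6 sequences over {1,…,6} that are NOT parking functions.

|PF| = (7−6)·7^(6−1) = 1 · 16807 = 16807 (Konheim–Weiss)
Check (3,3,2,4,4,4) → sorted (2,3,3,4,4,4): b_1=2>1, not a PF.
6^6 − 16807 = 46656 − 16807 = 29849

29849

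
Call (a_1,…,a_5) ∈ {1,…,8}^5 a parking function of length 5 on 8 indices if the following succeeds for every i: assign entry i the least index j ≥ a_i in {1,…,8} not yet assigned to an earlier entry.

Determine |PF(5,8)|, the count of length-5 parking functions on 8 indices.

|PF| = (8+1−5)·(8+1)^{5−1} = 4 · 6561 = 26244 (Pollak)
Example (3,3,4,4,7) → sorted (3,3,4,4,7): b_i ≤ 3+i ∀i, a PF.

26244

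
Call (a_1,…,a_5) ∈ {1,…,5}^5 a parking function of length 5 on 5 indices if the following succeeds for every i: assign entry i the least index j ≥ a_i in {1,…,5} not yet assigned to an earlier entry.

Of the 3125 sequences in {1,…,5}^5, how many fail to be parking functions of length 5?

1829

#PF = (6−5)·6^(5−1) = 1×1296 = 1296 (Pollak)
One tuple (2,4,4,4,5) → sorted (2,4,4,4,5): b_1=2>1, not a PF.
5^5 − 1296 = 3125 − 1296 = 1829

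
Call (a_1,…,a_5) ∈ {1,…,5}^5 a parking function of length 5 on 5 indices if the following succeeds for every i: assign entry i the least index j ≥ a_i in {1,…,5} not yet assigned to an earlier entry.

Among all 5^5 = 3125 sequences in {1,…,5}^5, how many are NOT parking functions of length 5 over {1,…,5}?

1829

|PF| = (6−5)·6^(5−1) = 1 · 1296 = 1296 (Konheim–Weiss)
Check (3,4,5,4,5) → sorted (3,4,4,5,5): b_1=3>1, not a PF.
5^5 − 1296 = 3125 − 1296 = 1829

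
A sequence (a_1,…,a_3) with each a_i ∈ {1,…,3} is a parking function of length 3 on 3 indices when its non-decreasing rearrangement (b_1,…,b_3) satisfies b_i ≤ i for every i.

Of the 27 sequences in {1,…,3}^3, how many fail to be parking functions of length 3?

Count = 1·4^2 = 1×16 = 16
Check (3,2,3) → sorted (2,3,3): b_1=2>1, not a PF.
So 27 − 16 = 11 fail.

11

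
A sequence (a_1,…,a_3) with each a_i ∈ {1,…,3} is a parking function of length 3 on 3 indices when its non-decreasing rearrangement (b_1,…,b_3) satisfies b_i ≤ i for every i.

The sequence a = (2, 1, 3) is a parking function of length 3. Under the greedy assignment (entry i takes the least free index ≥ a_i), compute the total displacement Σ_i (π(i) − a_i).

0

Σπ(i) = 1+…+3 = 6; Σa = 2+1+3 = 6; disp = 6−6 = 0.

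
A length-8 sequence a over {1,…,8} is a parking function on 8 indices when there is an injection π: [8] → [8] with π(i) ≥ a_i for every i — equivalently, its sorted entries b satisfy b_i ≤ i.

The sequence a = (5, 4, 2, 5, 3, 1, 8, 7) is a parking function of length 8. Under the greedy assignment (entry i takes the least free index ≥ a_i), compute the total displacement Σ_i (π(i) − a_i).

1

Σπ(i) = 1+…+8 = 36; Σa = 5+4+2+5+3+1+8+7 = 35; disp = 36−35 = 1.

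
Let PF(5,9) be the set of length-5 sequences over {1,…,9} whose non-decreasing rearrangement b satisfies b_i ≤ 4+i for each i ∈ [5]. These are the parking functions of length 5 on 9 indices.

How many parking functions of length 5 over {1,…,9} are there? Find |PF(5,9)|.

50000

Count = 5·10^4 = 5 · 10000 = 50000 (Pollak)
One tuple (1,2,3,7,1) → sorted (1,1,2,3,7): b_i ≤ 4+i ∀i, a PF.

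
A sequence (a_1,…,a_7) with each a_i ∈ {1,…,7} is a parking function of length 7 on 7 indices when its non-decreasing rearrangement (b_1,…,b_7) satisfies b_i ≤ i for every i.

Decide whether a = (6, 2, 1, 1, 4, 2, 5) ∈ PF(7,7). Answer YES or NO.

Sorted: b = (1, 1, 2, 2, 4, 5, 6).
  b_1=1 ≤ 1
  b_2=1 ≤ 2
  b_3=2 ≤ 3
  b_4=2 ≤ 4
  b_5=4 ≤ 5
  b_6=5 ≤ 6
  b_7=6 ≤ 7
All bounds hold ⇒ YES

YES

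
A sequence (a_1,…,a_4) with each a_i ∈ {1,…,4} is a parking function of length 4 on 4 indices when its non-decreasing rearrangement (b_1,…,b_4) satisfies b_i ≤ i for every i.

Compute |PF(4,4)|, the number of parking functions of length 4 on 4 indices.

#PF = (5−4)·5^(4−1) = 1·125 = 125 (Pollak)
One tuple (1,4,1,3) → sorted (1,1,3,4): b_i ≤ i ∀i, a PF.

125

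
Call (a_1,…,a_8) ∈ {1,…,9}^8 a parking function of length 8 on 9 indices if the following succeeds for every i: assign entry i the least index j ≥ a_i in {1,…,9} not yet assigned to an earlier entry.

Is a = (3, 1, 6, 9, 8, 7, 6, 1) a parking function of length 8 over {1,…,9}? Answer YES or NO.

Order a: b = (1, 1, 3, 6, 6, 7, 8, 9).
  b_1=1 ≤ 2
  b_2=1 ≤ 3
  b_3=3 ≤ 4
  b_4=6 > 5
  fails at i=4 ⇒ NO

NO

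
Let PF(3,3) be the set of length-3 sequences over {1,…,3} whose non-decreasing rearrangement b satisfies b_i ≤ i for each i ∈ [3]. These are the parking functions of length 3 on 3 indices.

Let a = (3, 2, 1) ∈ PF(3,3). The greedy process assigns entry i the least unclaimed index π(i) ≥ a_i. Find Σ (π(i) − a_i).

Σπ(i) = 1+…+3 = 6; Σa = 3+2+1 = 6; disp = 6−6 = 0.

0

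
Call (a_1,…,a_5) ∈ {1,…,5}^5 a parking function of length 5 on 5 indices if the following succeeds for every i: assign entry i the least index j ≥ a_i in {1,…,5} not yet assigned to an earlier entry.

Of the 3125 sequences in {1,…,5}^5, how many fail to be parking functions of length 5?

|PF| = (6−5)·6^(5−1) = 1·1296 = 1296 [KW]
Check (5,4,5,4,4) → sorted (4,4,4,5,5): b_1=4>1, not a PF.
Total 3125; non-PF = 3125−1296 = 1829

1829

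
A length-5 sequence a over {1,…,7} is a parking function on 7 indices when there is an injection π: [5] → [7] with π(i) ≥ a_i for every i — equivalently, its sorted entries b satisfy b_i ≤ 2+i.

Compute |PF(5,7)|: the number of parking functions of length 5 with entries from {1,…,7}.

12288

|PF| = (7+1−5)·(7+1)^{5−1} = 3×4096 = 12288 [KW]
Check (2,7,6,2,1) → sorted (1,2,2,6,7): b_i ≤ 2+i ∀i, a PF.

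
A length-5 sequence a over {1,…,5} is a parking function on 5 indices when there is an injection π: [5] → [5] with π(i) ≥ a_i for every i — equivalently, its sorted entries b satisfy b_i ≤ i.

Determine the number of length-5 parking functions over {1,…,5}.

1296

|PF(5,5)| = 1·6^4 = 1×1296 = 1296
Check (1,2,1,3,1) → sorted (1,1,1,2,3): b_i ≤ i ∀i, a PF.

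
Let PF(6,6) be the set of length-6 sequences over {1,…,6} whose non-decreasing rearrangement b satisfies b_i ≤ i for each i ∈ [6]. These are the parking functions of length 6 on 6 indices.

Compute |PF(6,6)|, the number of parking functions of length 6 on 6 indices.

#PF = (7−6)·7^(6−1) = 1 · 16807 = 16807
Check (4,1,3,3,1,3) → sorted (1,1,3,3,3,4): b_i ≤ i ∀i, a PF.

16807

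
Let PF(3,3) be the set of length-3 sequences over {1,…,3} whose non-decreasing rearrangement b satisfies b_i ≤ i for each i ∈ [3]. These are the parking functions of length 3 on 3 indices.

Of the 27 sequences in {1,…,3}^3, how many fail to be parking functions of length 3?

11

|PF(3,3)| = 1·4^2 = 1×16 = 16
One tuple (3,3,1) → sorted (1,3,3): b_2=3>2, not a PF.
Total 27; non-PF = 27−16 = 11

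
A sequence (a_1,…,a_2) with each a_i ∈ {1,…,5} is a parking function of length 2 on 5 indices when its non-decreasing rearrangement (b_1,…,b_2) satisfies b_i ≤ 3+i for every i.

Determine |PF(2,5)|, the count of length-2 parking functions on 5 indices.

24

|PF(2,5)| = (5−2+1)·(5+1)^(2−1) = 4 · 6 = 24
One tuple (3,5) → sorted (3,5): b_i ≤ 3+i ∀i, a PF.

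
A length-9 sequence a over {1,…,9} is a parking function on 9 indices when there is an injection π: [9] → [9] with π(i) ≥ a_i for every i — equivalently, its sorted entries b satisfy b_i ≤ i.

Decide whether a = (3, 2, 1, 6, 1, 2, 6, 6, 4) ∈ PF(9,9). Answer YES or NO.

YES

Order a: b = (1, 1, 2, 2, 3, 4, 6, 6, 6).
  b_1=1 ≤ 1
  b_2=1 ≤ 2
  b_3=2 ≤ 3
  b_4=2 ≤ 4
  b_5=3 ≤ 5
  b_6=4 ≤ 6
  b_7=6 ≤ 7
  b_8=6 ≤ 8
  b_9=6 ≤ 9
All bounds hold ⇒ YES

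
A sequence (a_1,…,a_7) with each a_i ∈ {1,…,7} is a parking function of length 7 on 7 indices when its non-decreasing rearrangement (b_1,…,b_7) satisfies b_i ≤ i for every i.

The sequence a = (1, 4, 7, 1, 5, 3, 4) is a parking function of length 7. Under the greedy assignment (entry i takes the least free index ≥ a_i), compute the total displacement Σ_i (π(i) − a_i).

3

Σπ(i) = 1+…+7 = 28; Σa = 1+4+7+1+5+3+4 = 25; disp = 28−25 = 3.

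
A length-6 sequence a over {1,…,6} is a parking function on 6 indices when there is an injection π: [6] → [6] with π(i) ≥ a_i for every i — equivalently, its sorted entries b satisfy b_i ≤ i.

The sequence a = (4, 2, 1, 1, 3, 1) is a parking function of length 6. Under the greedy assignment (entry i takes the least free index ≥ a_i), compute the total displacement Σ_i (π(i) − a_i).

9

Σπ = 6·7/2 = 21 (π permutes [6]); Σa = 4+2+1+1+3+1 = 12; disp = 21−12 = 9.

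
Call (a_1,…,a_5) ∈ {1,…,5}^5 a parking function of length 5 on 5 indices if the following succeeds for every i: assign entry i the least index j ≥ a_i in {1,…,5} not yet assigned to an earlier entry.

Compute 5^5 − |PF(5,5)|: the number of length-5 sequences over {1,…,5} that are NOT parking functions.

1829

|PF| = (6−5)·6^(5−1) = 1·1296 = 1296 [KW]
E.g. (1,1,4,4,5) → sorted (1,1,4,4,5): b_3=4>3, not a PF.
So 3125 − 1296 = 1829 fail.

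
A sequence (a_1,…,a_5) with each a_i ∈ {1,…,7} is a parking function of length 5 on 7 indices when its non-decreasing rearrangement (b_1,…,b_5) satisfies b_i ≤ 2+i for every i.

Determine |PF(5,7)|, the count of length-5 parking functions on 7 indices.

12288

|PF| = 3·8^4 = 3·4096 = 12288
One tuple (6,2,4,3,3) → sorted (2,3,3,4,6): b_i ≤ 2+i ∀i, a PF.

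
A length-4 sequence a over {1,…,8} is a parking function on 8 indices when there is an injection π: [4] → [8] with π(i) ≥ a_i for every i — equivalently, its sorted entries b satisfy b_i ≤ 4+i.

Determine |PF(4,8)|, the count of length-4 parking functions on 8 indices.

Count = (9−4)·9^(4−1) = 5×729 = 3645
Example (7,8,5,5) → sorted (5,5,7,8): b_i ≤ 4+i ∀i, a PF.

3645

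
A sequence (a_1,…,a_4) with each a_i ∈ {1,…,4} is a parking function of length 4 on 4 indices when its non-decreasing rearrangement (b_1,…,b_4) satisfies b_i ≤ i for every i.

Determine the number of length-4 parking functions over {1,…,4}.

125

|PF(4,4)| = (5−4)·5^(4−1) = 1 · 125 = 125
One tuple (3,1,1,2) → sorted (1,1,2,3): b_i ≤ i ∀i, a PF.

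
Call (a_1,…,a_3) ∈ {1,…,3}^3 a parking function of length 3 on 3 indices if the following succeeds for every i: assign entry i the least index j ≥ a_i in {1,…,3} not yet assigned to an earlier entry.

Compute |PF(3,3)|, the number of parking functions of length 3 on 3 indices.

16

|PF| = (3+1−3)·(3+1)^{3−1} = 1×16 = 16 (Pollak)
One tuple (1,2,1) → sorted (1,1,2): b_i ≤ i ∀i, a PF.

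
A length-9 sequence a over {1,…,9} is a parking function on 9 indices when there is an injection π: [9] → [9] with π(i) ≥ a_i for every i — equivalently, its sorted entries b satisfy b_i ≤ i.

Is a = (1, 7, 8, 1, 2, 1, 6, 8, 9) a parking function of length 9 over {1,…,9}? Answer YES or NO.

Order a: b = (1, 1, 1, 2, 6, 7, 8, 8, 9).
  b_1=1 ≤ 1
  b_2=1 ≤ 2
  b_3=1 ≤ 3
  b_4=2 ≤ 4
  b_5=6 > 5
  fails at i=5 ⇒ NO

NO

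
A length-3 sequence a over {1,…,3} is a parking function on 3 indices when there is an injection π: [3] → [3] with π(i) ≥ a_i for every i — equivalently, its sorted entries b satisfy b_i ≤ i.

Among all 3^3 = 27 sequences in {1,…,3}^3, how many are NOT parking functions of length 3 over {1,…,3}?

11

#PF = (4−3)·4^(3−1) = 1·16 = 16
Check (3,3,3) → sorted (3,3,3): b_1=3>1, not a PF.
3^3 − 16 = 27 − 16 = 11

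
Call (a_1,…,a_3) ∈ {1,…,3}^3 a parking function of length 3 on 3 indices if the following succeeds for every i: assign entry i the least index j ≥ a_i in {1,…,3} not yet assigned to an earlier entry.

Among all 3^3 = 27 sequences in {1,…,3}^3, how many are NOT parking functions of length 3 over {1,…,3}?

11

|PF| = (3−3+1)·(3+1)^(3−1) = 1·16 = 16
Check (2,3,3) → sorted (2,3,3): b_1=2>1, not a PF.
Total 27; non-PF = 27−16 = 11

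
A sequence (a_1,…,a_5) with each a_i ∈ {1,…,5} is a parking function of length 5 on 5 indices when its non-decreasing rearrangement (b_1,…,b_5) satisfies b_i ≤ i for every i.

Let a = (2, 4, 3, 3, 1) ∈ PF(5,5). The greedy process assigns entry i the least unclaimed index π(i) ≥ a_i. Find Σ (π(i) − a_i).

2

Σπ(i) = 1+…+5 = 15; Σa = 2+4+3+3+1 = 13; disp = 15−13 = 2.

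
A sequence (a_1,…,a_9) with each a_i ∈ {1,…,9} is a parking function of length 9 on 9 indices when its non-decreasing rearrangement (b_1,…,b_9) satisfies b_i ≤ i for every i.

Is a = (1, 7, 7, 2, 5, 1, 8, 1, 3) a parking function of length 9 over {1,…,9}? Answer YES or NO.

YES

Order a: b = (1, 1, 1, 2, 3, 5, 7, 7, 8).
  b_1=1 ≤ 1
  b_2=1 ≤ 2
  b_3=1 ≤ 3
  b_4=2 ≤ 4
  b_5=3 ≤ 5
  b_6=5 ≤ 6
  b_7=7 ≤ 7
  b_8=7 ≤ 8
  b_9=8 ≤ 9
All bounds hold ⇒ YES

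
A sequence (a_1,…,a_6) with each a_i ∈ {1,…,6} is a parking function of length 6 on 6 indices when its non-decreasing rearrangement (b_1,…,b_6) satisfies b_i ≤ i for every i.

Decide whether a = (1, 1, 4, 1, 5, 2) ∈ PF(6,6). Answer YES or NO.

Order a: b = (1, 1, 1, 2, 4, 5).
  b_1=1 ≤ 1
  b_2=1 ≤ 2
  b_3=1 ≤ 3
  b_4=2 ≤ 4
  b_5=4 ≤ 5
  b_6=5 ≤ 6
All bounds hold ⇒ YES

YES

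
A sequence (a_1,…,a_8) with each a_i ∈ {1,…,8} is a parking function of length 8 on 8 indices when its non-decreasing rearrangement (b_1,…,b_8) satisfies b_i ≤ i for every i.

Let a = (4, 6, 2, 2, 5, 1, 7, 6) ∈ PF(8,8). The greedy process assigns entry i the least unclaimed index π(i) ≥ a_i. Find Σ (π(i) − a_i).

3

Σπ = 36 ({1..8} each once); Σa = 4+6+2+2+5+1+7+6 = 33; disp = 36−33 = 3.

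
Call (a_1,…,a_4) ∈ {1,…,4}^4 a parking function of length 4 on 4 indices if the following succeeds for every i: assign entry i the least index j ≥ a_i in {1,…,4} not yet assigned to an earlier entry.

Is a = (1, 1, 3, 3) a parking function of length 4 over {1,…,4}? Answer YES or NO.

Order a: b = (1, 1, 3, 3).
  b_1=1 ≤ 1
  b_2=1 ≤ 2
  b_3=3 ≤ 3
  b_4=3 ≤ 4
All bounds hold ⇒ YES

YES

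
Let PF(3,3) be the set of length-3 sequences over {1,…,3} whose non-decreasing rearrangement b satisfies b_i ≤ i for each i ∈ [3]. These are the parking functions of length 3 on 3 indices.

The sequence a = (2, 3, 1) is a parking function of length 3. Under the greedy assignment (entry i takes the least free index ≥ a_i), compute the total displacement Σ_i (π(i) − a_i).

Σπ(i) = 1+…+3 = 6; Σa = 2+3+1 = 6; disp = 6−6 = 0.

0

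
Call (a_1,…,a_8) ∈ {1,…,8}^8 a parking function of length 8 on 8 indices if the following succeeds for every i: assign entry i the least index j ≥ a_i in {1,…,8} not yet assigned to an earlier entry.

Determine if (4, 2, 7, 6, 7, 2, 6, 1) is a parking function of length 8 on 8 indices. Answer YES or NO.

NO

Order a: b = (1, 2, 2, 4, 6, 6, 7, 7).
  b_1=1 ≤ 1
  b_2=2 ≤ 2
  b_3=2 ≤ 3
  b_4=4 ≤ 4
  b_5=6 > 5
  fails at i=5 ⇒ NO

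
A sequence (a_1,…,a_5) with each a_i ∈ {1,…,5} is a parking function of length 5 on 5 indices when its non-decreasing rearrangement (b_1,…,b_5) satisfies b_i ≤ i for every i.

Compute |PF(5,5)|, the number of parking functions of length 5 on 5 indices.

1296

|PF| = (6−5)·6^(5−1) = 1·1296 = 1296 (Konheim–Weiss)
Example (3,2,4,1,3) → sorted (1,2,3,3,4): b_i ≤ i ∀i, a PF.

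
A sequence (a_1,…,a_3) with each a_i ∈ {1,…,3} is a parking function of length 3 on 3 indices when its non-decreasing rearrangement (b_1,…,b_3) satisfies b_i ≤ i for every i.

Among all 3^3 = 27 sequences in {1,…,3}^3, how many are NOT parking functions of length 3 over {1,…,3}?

Count = (3−3+1)·(3+1)^(3−1) = 1·16 = 16 (Pollak)
E.g. (2,3,3) → sorted (2,3,3): b_1=2>1, not a PF.
Total 27; non-PF = 27−16 = 11

11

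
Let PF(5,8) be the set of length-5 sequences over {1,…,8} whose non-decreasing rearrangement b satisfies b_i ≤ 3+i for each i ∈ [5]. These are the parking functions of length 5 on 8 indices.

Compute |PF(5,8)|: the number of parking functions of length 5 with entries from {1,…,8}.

|PF(5,8)| = (9−5)·9^(5−1) = 4×6561 = 26244
One tuple (1,2,7,7,4) → sorted (1,2,4,7,7): b_i ≤ 3+i ∀i, a PF.

26244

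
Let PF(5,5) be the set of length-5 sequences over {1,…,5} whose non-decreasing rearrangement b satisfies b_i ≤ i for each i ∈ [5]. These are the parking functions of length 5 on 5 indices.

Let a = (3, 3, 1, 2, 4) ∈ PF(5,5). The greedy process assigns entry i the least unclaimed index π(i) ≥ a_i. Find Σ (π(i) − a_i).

2

Σπ = 5·6/2 = 15 (π permutes [5]); Σa = 3+3+1+2+4 = 13; disp = 15−13 = 2.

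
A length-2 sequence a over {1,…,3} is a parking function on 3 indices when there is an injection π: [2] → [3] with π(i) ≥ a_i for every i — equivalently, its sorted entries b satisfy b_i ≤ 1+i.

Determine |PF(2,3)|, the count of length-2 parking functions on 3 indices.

Count = (3−2+1)·(3+1)^(2−1) = 2 · 4 = 8
E.g. (2,3) → sorted (2,3): b_i ≤ 1+i ∀i, a PF.

8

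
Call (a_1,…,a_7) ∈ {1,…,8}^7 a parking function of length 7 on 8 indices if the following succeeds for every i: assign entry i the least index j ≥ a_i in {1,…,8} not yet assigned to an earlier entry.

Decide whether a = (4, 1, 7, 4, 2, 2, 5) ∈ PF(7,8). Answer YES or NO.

Order a: b = (1, 2, 2, 4, 4, 5, 7).
  b_1=1 ≤ 2
  b_2=2 ≤ 3
  b_3=2 ≤ 4
  b_4=4 ≤ 5
  b_5=4 ≤ 6
  b_6=5 ≤ 7
  b_7=7 ≤ 8
All bounds hold ⇒ YES

YES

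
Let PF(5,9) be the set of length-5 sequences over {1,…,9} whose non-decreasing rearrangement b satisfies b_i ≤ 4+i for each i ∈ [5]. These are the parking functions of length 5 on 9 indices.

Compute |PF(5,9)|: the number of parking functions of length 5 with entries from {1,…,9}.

50000

|PF(5,9)| = (10−5)·10^(5−1) = 5·10000 = 50000
One tuple (6,6,5,4,9) → sorted (4,5,6,6,9): b_i ≤ 4+i ∀i, a PF.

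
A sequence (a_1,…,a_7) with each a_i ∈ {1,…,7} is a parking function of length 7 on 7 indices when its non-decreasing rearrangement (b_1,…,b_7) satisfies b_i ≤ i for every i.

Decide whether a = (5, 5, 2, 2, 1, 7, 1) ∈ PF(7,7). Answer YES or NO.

Rearranged: b = (1, 1, 2, 2, 5, 5, 7).
  b_1=1 ≤ 1
  b_2=1 ≤ 2
  b_3=2 ≤ 3
  b_4=2 ≤ 4
  b_5=5 ≤ 5
  b_6=5 ≤ 6
  b_7=7 ≤ 7
All bounds hold ⇒ YES

YES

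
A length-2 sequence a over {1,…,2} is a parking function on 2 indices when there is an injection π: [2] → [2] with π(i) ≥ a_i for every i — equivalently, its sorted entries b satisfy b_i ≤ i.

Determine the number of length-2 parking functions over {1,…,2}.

#PF = 1·3^1 = 1 · 3 = 3
Example (1,2) → sorted (1,2): b_i ≤ i ∀i, a PF.

3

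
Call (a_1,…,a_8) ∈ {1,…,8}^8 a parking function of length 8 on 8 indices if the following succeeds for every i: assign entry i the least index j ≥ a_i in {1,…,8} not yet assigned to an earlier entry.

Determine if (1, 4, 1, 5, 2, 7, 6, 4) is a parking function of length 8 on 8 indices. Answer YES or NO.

Order a: b = (1, 1, 2, 4, 4, 5, 6, 7).
  b_1=1 ≤ 1
  b_2=1 ≤ 2
  b_3=2 ≤ 3
  b_4=4 ≤ 4
  b_5=4 ≤ 5
  b_6=5 ≤ 6
  b_7=6 ≤ 7
  b_8=7 ≤ 8
All bounds hold ⇒ YES

YES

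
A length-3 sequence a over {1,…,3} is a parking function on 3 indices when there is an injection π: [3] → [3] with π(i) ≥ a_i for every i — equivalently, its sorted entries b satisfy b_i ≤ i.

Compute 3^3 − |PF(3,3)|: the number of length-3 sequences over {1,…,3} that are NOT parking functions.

11

|PF| = 1·4^2 = 1 · 16 = 16
Check (3,1,3) → sorted (1,3,3): b_2=3>2, not a PF.
So 27 − 16 = 11 fail.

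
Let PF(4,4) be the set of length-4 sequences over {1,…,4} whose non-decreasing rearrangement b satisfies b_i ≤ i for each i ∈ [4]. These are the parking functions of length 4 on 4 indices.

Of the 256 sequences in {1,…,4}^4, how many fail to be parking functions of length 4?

#PF = 1·5^3 = 1·125 = 125 (Konheim–Weiss)
Check (3,3,4,4) → sorted (3,3,4,4): b_1=3>1, not a PF.
4^4 − 125 = 256 − 125 = 131

131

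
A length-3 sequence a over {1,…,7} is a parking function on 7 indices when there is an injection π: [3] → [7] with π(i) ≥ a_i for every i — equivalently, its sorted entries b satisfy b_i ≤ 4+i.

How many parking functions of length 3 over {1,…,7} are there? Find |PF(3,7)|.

|PF(3,7)| = 5·8^2 = 5 · 64 = 320 [KW]
Example (4,6,6) → sorted (4,6,6): b_i ≤ 4+i ∀i, a PF.

320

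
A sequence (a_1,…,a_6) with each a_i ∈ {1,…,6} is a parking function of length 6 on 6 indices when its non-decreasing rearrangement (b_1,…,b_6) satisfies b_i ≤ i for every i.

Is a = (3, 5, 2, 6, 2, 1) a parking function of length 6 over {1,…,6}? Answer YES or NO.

Rearranged: b = (1, 2, 2, 3, 5, 6).
  b_1=1 ≤ 1
  b_2=2 ≤ 2
  b_3=2 ≤ 3
  b_4=3 ≤ 4
  b_5=5 ≤ 5
  b_6=6 ≤ 6
All bounds hold ⇒ YES

YES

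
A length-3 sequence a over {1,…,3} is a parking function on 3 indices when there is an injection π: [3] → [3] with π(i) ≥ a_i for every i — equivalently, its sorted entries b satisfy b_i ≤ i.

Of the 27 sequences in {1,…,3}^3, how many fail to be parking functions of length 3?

11

|PF| = (4−3)·4^(3−1) = 1×16 = 16 (Konheim–Weiss)
One tuple (2,2,3) → sorted (2,2,3): b_1=2>1, not a PF.
3^3 − 16 = 27 − 16 = 11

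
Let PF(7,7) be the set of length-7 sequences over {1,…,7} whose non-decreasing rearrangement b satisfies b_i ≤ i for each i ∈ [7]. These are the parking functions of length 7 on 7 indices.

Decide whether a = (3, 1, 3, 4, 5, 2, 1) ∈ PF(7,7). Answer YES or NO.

YES

Rearranged: b = (1, 1, 2, 3, 3, 4, 5).
  b_1=1 ≤ 1
  b_2=1 ≤ 2
  b_3=2 ≤ 3
  b_4=3 ≤ 4
  b_5=3 ≤ 5
  b_6=4 ≤ 6
  b_7=5 ≤ 7
All bounds hold ⇒ YES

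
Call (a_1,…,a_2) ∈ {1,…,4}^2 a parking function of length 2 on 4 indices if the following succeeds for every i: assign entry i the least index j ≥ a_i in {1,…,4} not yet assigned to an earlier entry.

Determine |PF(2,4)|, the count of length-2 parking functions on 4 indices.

|PF(2,4)| = (4−2+1)·(4+1)^(2−1) = 3×5 = 15 [KW]
Example (3,2) → sorted (2,3): b_i ≤ 2+i ∀i, a PF.

15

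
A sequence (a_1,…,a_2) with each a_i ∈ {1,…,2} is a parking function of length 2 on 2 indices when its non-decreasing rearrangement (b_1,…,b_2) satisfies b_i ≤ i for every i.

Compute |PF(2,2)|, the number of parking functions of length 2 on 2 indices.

#PF = (2+1−2)·(2+1)^{2−1} = 1·3 = 3 [KW]
One tuple (1,2) → sorted (1,2): b_i ≤ i ∀i, a PF.

3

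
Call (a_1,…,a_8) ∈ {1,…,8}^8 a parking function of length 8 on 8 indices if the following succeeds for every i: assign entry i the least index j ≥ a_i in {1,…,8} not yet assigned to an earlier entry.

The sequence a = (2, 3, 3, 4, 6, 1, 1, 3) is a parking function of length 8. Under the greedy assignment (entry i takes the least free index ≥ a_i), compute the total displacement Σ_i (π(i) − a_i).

Σπ = 36 ({1..8} each once); Σa = 2+3+3+4+6+1+1+3 = 23; disp = 36−23 = 13.

13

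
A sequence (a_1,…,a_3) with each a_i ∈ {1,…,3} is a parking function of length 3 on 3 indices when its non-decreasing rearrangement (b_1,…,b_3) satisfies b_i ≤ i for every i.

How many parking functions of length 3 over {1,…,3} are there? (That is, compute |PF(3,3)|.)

16

|PF| = (3+1−3)·(3+1)^{3−1} = 1×16 = 16 (Konheim–Weiss)
Example (2,3,1) → sorted (1,2,3): b_i ≤ i ∀i, a PF.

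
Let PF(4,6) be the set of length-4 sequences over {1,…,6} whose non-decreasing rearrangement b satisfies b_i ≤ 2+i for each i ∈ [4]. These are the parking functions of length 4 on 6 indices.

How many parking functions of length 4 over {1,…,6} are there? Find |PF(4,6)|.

|PF(4,6)| = (6−4+1)·(6+1)^(4−1) = 3×343 = 1029 (Pollak)
Check (3,5,1,5) → sorted (1,3,5,5): b_i ≤ 2+i ∀i, a PF.

1029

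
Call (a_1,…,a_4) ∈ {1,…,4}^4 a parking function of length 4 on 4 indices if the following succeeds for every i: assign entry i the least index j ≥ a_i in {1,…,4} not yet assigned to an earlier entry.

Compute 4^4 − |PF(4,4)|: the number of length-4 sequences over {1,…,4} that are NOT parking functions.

131

|PF(4,4)| = 1·5^3 = 1 · 125 = 125
E.g. (4,1,3,4) → sorted (1,3,4,4): b_2=3>2, not a PF.
4^4 − 125 = 256 − 125 = 131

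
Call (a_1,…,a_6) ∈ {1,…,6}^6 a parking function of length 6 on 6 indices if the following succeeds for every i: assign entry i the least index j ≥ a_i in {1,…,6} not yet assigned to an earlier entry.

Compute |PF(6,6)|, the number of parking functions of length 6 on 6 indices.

#PF = 1·7^5 = 1×16807 = 16807 [KW]
Example (1,4,3,1,3,1) → sorted (1,1,1,3,3,4): b_i ≤ i ∀i, a PF.

16807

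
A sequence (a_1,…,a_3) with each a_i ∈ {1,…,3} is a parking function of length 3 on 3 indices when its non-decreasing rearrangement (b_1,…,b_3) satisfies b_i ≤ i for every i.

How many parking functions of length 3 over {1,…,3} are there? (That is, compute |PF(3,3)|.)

|PF| = 1·4^2 = 1×16 = 16
One tuple (3,2,1) → sorted (1,2,3): b_i ≤ i ∀i, a PF.

16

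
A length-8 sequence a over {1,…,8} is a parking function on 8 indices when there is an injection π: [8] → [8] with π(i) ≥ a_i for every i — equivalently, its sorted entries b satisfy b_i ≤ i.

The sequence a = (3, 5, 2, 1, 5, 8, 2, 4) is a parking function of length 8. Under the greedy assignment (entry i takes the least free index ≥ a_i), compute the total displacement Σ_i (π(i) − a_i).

6

Σπ = 36 ({1..8} each once); Σa = 3+5+2+1+5+8+2+4 = 30; disp = 36−30 = 6.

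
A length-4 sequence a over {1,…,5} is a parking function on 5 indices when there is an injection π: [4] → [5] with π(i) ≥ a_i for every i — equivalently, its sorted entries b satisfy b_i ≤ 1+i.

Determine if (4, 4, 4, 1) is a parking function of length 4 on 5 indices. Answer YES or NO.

Rearranged: b = (1, 4, 4, 4).
  b_1=1 ≤ 2
  b_2=4 > 3
  fails at i=2 ⇒ NO

NO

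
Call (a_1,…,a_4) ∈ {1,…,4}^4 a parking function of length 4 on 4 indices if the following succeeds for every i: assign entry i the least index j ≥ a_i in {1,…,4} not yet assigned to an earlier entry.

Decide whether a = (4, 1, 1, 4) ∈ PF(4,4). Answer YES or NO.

NO

Sorted: b = (1, 1, 4, 4).
  b_1=1 ≤ 1
  b_2=1 ≤ 2
  b_3=4 > 3
  fails at i=3 ⇒ NO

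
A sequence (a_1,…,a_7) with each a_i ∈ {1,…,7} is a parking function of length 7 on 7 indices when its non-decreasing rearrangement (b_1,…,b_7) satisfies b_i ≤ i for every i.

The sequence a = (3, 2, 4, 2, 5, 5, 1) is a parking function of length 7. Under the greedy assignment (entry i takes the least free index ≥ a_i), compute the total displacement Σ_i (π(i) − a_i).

6

Σπ(i) = 1+…+7 = 28; Σa = 3+2+4+2+5+5+1 = 22; disp = 28−22 = 6.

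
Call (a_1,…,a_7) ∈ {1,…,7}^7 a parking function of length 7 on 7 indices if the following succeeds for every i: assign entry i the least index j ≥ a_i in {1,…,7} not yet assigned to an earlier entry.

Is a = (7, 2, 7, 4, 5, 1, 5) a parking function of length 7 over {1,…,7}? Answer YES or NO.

NO

Rearranged: b = (1, 2, 4, 5, 5, 7, 7).
  b_1=1 ≤ 1
  b_2=2 ≤ 2
  b_3=4 > 3
  fails at i=3 ⇒ NO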